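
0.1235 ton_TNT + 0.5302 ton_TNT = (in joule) 2.735e+09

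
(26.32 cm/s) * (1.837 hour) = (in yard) 1904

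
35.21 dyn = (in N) 0.0003521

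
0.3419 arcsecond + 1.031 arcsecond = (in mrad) 0.006656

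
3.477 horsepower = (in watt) 2593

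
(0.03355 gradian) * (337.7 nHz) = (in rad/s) 1.78e-10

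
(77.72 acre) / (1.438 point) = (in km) 6.2e+05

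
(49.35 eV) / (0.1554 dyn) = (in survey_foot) 1.669e-11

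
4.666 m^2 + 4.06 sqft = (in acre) 0.001246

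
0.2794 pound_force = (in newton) 1.243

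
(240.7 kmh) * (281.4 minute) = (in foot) 3.704e+06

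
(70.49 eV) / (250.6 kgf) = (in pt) 1.303e-17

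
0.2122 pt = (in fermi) 7.486e+10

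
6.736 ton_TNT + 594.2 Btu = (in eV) 1.759e+29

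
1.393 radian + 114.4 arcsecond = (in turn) 0.2218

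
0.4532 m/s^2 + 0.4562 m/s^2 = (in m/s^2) 0.9094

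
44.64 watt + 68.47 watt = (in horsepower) 0.1517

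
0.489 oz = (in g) 13.86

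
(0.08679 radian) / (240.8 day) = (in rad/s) 4.172e-09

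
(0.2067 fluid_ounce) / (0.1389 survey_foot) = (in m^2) 0.0001444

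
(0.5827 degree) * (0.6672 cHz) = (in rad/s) 6.785e-05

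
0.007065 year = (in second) 2.228e+05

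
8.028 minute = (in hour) 0.1338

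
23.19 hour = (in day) 0.9663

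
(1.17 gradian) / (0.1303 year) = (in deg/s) 2.563e-07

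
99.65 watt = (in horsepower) 0.1336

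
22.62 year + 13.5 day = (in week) 1181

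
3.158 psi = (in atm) 0.2149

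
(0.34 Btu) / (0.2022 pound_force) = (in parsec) 1.293e-14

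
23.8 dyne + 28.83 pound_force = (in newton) 128.2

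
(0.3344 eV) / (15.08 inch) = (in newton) 1.399e-19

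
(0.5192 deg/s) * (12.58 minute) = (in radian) 6.84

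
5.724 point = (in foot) 0.006625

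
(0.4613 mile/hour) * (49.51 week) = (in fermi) 6.175e+21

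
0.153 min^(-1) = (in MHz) 2.55e-09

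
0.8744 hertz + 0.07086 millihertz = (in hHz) 0.008745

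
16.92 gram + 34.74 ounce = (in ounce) 35.34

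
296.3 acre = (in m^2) 1.199e+06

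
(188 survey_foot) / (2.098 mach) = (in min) 0.001337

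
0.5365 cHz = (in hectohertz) 5.365e-05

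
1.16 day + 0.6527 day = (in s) 1.566e+05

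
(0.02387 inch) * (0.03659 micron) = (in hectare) 2.218e-15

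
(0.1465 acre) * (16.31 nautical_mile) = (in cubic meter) 1.791e+07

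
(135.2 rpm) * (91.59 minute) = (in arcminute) 2.675e+08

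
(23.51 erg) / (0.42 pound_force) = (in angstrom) 1.258e+04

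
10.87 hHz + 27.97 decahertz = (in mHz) 1.367e+06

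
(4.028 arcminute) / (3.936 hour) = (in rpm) 7.896e-07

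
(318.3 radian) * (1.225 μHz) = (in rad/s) 0.0003899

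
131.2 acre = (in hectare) 53.09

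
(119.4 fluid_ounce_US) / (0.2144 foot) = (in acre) 1.335e-05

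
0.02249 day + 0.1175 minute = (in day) 0.02257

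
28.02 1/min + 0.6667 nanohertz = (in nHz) 4.67e+08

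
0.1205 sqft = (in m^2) 0.01119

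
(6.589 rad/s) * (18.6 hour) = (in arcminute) 1.517e+09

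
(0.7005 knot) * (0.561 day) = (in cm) 1.747e+06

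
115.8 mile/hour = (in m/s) 51.77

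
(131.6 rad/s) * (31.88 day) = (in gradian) 2.308e+10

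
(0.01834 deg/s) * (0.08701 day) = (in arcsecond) 4.963e+05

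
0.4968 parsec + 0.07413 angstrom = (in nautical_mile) 8.277e+12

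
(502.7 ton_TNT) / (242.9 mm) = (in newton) 8.659e+12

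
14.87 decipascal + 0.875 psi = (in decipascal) 6.034e+04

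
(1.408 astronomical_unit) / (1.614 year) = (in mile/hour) 9257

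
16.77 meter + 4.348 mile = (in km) 7.014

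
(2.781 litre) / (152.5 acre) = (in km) 4.506e-12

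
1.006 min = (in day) 0.0006986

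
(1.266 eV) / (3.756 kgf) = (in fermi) 5.507e-06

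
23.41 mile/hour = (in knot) 20.34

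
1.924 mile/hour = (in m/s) 0.8601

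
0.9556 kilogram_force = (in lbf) 2.107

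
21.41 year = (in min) 1.125e+07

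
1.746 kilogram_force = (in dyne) 1.712e+06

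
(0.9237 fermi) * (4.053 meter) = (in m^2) 3.744e-15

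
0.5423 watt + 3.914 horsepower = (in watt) 2919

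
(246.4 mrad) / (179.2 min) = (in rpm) 0.0002188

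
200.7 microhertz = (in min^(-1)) 0.01204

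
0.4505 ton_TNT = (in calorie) 4.505e+08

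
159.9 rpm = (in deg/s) 959.4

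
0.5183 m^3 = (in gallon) 136.9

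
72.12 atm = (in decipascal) 7.308e+07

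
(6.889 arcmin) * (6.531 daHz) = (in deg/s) 7.499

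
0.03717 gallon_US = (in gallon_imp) 0.03095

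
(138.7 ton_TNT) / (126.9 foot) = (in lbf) 3.373e+09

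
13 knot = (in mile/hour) 14.96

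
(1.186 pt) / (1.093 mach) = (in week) 1.859e-12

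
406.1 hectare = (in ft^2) 4.371e+07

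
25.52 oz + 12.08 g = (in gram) 735.6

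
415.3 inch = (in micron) 1.055e+07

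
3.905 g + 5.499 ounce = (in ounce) 5.637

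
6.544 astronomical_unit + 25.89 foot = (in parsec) 3.173e-05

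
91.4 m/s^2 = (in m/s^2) 91.4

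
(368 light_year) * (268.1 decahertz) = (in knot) 1.814e+22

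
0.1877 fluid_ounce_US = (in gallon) 0.001466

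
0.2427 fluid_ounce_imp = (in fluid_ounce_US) 0.2332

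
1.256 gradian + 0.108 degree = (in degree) 1.238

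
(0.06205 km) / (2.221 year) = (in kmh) 3.189e-06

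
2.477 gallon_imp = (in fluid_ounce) 380.8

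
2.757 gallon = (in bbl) 0.06564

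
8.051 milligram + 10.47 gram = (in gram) 10.48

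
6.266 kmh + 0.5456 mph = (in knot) 3.857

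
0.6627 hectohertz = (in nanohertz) 6.627e+10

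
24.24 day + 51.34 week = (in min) 5.524e+05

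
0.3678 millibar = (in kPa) 0.03678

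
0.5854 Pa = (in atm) 5.777e-06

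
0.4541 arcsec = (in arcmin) 0.007568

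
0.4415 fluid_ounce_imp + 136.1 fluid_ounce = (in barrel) 0.0254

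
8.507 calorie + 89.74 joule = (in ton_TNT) 2.996e-08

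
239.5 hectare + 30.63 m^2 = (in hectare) 239.5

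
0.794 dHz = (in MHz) 7.94e-08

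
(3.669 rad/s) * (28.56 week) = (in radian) 6.337e+07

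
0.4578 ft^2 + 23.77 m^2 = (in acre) 0.005884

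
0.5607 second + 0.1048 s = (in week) 1.1e-06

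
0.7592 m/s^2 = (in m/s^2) 0.7592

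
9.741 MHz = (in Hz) 9.741e+06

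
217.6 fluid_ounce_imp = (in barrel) 0.03889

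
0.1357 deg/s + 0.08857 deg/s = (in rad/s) 0.003914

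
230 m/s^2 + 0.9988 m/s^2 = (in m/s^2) 231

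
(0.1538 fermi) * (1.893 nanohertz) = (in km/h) 1.048e-24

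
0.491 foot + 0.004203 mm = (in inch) 5.892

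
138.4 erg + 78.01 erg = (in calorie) 5.172e-06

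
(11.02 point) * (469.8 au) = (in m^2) 2.732e+11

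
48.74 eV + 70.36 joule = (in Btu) 0.06669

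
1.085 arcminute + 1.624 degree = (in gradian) 1.825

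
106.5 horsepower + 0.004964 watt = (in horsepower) 106.5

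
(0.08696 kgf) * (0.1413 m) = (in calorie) 0.0288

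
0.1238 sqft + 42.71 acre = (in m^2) 1.728e+05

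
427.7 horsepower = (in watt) 3.189e+05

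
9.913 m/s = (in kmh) 35.69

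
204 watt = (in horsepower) 0.2736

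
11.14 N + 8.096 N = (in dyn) 1.924e+06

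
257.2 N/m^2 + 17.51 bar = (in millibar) 1.751e+04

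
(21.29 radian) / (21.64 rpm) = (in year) 2.979e-07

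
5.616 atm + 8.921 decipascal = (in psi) 82.53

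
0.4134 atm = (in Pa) 4.189e+04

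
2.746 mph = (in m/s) 1.228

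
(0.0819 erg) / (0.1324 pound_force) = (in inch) 5.475e-07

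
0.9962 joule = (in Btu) 0.0009442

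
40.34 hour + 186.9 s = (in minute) 2424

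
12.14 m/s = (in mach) 0.03565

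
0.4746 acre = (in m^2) 1921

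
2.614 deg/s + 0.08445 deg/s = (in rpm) 0.4497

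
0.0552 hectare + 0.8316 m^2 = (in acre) 0.1366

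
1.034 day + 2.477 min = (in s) 8.949e+04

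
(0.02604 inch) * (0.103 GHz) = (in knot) 1.324e+05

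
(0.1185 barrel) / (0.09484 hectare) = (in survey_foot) 6.517e-05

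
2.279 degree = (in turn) 0.006331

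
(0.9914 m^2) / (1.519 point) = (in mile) 1.15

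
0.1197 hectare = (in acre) 0.2958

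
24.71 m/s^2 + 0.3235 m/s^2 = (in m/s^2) 25.03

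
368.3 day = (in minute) 5.304e+05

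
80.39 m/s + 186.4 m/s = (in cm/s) 2.668e+04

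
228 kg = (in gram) 2.28e+05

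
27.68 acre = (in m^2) 1.12e+05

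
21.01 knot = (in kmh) 38.91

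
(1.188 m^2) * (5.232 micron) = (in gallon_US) 0.001642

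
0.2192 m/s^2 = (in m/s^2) 0.2192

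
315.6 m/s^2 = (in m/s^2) 315.6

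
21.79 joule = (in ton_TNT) 5.208e-09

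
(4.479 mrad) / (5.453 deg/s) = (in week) 7.781e-08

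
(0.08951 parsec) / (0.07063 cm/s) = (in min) 6.518e+16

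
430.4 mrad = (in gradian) 27.4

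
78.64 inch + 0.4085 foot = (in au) 1.418e-11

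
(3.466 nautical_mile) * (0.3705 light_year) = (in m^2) 2.25e+19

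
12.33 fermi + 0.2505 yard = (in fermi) 2.291e+14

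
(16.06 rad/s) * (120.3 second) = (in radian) 1932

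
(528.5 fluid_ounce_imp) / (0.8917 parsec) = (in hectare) 5.457e-23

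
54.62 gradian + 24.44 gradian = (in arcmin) 4269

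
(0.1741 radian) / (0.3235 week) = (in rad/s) 8.898e-07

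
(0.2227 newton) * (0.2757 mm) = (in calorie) 1.467e-05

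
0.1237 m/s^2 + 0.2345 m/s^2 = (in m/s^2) 0.3582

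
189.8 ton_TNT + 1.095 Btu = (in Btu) 7.527e+08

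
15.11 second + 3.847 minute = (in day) 0.002846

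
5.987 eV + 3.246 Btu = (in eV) 2.138e+22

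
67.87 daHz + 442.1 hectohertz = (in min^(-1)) 2.693e+06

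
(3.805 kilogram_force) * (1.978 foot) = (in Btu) 0.02132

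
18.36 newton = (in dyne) 1.836e+06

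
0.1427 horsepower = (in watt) 106.4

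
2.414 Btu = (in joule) 2547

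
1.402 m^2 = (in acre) 0.0003464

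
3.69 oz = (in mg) 1.046e+05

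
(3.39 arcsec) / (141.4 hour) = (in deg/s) 1.85e-09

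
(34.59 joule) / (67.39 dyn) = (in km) 51.33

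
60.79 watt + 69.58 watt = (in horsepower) 0.1748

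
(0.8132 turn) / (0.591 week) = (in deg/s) 0.000819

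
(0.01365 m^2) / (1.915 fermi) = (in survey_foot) 2.339e+13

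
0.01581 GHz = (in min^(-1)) 9.486e+08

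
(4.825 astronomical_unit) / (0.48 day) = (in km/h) 6.266e+07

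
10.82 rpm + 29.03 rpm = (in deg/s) 239.1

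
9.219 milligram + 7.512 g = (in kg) 0.007521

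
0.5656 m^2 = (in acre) 0.0001398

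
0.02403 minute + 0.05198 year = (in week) 2.71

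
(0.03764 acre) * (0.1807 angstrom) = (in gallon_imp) 6.055e-07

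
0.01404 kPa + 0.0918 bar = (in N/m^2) 9194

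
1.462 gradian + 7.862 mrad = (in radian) 0.03083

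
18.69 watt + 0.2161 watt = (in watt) 18.91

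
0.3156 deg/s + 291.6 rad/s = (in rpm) 2785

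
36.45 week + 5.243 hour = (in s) 2.206e+07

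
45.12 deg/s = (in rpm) 7.52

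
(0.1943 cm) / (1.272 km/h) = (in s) 0.005499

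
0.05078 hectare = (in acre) 0.1255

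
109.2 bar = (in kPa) 1.092e+04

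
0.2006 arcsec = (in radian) 9.725e-07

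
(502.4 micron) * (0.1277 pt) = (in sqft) 2.436e-07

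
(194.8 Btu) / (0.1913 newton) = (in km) 1074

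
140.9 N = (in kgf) 14.37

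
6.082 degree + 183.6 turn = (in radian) 1154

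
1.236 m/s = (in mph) 2.765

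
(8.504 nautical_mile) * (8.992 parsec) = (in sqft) 4.704e+22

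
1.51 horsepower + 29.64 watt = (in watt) 1156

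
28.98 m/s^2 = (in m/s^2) 28.98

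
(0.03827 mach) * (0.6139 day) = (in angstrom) 6.912e+15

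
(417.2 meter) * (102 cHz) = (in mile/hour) 951.9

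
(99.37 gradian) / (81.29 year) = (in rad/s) 6.089e-10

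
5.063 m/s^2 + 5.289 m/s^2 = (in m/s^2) 10.35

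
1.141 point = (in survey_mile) 2.501e-07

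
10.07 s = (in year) 3.193e-07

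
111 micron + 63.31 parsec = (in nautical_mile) 1.055e+15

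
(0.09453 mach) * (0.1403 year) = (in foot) 4.672e+08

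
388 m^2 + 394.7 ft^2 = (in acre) 0.1049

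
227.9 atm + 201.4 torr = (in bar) 231.2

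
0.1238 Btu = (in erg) 1.306e+09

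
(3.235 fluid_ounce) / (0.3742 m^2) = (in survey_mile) 1.589e-07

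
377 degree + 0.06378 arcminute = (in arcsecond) 1.357e+06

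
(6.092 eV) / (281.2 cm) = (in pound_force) 7.803e-20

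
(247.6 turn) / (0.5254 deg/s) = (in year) 0.00538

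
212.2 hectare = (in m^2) 2.122e+06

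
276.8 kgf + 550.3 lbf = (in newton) 5162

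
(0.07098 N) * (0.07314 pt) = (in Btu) 1.736e-09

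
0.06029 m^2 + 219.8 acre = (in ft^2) 9.574e+06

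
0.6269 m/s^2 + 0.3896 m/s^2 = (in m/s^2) 1.016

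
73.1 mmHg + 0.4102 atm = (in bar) 0.5131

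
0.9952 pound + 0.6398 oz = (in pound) 1.035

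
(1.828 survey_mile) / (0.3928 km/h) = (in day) 0.3121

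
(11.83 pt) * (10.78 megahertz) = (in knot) 8.745e+04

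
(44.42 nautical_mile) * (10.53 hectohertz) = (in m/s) 8.663e+07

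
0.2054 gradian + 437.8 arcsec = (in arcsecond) 1103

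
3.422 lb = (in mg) 1.552e+06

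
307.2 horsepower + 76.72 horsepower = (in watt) 2.863e+05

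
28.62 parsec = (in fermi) 8.831e+32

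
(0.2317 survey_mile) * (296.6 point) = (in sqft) 420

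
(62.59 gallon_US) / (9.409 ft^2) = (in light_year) 2.865e-17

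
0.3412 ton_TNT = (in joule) 1.428e+09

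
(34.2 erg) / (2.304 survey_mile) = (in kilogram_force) 9.405e-11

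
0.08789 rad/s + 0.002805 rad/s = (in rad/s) 0.09069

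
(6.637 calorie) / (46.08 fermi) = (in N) 6.026e+14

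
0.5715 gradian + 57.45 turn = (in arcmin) 1.241e+06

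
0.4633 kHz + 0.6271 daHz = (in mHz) 4.696e+05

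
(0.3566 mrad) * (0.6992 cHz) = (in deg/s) 0.0001429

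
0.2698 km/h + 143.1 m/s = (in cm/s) 1.432e+04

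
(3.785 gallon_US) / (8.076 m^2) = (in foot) 0.005821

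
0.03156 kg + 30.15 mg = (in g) 31.59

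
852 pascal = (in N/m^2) 852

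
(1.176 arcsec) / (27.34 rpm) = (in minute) 3.319e-08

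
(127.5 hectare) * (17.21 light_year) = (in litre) 2.076e+26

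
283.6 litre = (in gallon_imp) 62.38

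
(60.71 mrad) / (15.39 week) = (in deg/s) 3.737e-07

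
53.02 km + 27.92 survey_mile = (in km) 97.95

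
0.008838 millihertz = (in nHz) 8838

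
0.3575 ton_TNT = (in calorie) 3.575e+08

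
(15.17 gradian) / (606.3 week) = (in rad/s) 6.498e-10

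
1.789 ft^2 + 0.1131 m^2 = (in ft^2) 3.006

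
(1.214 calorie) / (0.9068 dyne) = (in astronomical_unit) 3.744e-06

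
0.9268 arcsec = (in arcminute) 0.01545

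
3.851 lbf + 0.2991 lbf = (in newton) 18.46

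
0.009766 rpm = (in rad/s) 0.001023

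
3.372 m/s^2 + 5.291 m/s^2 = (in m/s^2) 8.663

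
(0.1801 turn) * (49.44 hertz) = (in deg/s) 3205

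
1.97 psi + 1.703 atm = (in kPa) 186.1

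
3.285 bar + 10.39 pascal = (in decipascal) 3.285e+06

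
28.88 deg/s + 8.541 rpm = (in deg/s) 80.13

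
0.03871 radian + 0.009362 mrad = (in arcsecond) 7986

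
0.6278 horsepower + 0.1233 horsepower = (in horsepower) 0.7511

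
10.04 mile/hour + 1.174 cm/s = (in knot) 8.747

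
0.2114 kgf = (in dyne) 2.073e+05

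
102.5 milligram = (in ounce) 0.003616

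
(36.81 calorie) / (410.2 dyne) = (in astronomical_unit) 2.51e-07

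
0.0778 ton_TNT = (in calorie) 7.78e+07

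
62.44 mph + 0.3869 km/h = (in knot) 54.47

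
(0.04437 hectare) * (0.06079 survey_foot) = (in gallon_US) 2172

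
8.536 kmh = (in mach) 0.006964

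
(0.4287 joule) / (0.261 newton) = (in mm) 1643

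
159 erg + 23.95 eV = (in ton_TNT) 3.8e-15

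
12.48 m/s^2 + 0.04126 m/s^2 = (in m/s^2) 12.52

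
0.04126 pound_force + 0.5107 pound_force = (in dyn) 2.455e+05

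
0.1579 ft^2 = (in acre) 3.625e-06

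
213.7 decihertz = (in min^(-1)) 1282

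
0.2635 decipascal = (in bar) 2.635e-07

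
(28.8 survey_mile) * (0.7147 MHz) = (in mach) 9.729e+07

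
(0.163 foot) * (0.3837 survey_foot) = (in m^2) 0.00581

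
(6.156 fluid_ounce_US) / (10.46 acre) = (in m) 4.301e-09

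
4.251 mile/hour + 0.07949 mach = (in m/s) 28.97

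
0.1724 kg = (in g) 172.4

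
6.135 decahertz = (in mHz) 6.135e+04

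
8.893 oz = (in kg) 0.2521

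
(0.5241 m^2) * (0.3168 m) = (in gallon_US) 43.86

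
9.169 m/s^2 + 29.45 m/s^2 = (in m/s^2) 38.62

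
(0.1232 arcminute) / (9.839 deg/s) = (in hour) 5.797e-08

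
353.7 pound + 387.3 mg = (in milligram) 1.604e+08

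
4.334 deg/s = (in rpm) 0.7223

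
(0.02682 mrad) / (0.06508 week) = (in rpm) 6.507e-09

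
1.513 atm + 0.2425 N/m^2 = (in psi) 22.24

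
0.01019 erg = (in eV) 6.36e+09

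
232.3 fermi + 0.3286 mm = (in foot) 0.001078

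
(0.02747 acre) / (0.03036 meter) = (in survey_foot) 1.201e+04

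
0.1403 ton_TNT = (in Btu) 5.564e+05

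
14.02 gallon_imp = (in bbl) 0.4009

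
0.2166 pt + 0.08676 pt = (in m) 0.000107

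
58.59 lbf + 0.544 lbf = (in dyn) 2.63e+07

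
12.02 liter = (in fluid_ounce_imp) 423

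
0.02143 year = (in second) 6.758e+05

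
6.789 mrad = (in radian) 0.006789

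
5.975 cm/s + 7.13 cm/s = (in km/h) 0.4718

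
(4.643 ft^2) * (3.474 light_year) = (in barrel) 8.917e+16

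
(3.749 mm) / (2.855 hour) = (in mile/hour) 8.159e-07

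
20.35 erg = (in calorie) 4.864e-07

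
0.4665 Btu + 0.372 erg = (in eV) 3.072e+21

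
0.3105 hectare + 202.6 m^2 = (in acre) 0.8173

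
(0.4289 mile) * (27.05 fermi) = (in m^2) 1.867e-11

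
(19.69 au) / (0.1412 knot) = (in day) 4.693e+08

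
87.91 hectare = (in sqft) 9.463e+06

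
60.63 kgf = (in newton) 594.6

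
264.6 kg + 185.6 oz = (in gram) 2.699e+05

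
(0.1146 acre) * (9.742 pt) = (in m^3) 1.594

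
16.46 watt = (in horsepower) 0.02207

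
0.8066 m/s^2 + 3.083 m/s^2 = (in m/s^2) 3.89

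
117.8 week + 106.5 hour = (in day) 829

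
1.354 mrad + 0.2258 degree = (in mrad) 5.295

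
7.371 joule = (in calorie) 1.762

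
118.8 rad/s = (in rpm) 1134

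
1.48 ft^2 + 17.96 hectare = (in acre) 44.38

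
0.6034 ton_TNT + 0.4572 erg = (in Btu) 2.393e+06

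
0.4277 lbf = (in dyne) 1.903e+05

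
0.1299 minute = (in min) 0.1299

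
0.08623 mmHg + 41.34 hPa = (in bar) 0.04145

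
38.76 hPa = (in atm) 0.03825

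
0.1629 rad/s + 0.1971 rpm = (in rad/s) 0.1835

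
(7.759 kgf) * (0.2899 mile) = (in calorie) 8485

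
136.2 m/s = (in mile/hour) 304.7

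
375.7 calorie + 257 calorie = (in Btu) 2.509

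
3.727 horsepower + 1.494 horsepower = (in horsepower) 5.221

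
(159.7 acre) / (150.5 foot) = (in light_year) 1.489e-12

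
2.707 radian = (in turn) 0.4308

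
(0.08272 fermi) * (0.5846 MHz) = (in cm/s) 4.836e-09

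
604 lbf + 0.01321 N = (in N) 2687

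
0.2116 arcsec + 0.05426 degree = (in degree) 0.05432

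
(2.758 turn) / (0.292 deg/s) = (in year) 0.0001078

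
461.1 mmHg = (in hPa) 614.7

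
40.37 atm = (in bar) 40.9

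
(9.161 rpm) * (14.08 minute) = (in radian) 810.4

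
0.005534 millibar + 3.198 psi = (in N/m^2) 2.205e+04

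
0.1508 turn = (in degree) 54.29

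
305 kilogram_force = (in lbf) 672.4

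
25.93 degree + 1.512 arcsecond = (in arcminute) 1556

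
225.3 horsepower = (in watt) 1.68e+05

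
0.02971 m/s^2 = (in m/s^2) 0.02971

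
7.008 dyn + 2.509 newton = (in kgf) 0.2559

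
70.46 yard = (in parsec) 2.088e-15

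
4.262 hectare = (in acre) 10.53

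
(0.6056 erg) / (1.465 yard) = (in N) 4.521e-08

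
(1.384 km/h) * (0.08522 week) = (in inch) 7.801e+05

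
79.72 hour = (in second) 2.87e+05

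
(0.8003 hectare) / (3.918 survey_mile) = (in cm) 126.9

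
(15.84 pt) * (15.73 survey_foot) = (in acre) 6.62e-06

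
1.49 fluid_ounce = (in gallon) 0.01164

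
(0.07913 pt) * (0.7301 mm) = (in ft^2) 2.194e-07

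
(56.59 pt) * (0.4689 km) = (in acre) 0.002313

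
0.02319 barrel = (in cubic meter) 0.003687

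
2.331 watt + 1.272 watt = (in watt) 3.603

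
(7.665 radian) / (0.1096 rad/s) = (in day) 0.0008094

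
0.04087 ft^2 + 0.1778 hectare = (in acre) 0.4394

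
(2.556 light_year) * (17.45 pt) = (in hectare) 1.489e+10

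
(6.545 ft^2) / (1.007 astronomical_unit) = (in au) 2.698e-23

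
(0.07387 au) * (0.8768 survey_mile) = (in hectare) 1.559e+09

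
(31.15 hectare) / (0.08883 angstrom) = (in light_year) 3.707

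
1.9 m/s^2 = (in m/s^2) 1.9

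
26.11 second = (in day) 0.0003022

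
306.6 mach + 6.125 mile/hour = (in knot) 2.029e+05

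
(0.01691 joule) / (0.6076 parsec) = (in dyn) 9.019e-14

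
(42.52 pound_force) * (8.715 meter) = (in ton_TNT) 3.94e-07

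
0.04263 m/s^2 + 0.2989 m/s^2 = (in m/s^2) 0.3415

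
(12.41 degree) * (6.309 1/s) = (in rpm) 13.05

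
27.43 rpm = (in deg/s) 164.6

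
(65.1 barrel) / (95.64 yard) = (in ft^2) 1.274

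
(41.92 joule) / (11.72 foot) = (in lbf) 2.638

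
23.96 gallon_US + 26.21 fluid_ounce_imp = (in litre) 91.44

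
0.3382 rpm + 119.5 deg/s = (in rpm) 20.25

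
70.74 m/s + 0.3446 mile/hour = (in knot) 137.8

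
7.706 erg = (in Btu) 7.304e-10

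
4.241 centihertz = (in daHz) 0.004241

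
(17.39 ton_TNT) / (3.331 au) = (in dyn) 1.46e+04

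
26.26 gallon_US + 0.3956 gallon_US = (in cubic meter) 0.1009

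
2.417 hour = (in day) 0.1007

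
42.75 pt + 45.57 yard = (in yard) 45.59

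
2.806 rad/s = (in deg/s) 160.8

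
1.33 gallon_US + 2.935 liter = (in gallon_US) 2.105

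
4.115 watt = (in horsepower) 0.005518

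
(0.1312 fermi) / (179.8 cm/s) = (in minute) 1.216e-18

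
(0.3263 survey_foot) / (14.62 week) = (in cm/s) 1.125e-06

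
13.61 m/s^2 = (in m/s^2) 13.61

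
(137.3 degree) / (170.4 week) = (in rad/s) 2.325e-08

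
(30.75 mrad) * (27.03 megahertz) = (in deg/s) 4.762e+07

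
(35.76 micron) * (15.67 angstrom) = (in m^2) 5.604e-14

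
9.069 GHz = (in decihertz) 9.069e+10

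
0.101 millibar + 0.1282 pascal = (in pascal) 10.23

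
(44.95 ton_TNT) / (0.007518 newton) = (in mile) 1.554e+10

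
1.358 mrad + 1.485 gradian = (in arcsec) 5092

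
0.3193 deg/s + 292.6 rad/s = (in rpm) 2794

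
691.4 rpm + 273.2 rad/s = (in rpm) 3300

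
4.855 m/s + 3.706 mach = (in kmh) 4560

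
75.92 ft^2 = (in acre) 0.001743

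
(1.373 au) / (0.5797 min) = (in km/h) 2.126e+10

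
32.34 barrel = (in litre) 5142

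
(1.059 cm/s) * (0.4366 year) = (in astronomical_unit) 9.747e-07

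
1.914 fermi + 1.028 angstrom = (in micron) 0.0001028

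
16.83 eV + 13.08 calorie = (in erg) 5.473e+08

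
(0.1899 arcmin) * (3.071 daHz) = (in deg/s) 0.0972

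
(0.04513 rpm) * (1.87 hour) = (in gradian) 2025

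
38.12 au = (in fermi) 5.703e+27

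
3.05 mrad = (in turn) 0.0004854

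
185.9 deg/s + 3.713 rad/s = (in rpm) 66.44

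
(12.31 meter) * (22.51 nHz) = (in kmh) 9.976e-07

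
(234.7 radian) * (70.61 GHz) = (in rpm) 1.583e+14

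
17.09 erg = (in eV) 1.067e+13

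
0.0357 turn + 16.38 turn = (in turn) 16.42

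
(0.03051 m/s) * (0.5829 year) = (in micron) 5.608e+11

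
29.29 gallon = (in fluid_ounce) 3749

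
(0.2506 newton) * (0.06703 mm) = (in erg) 168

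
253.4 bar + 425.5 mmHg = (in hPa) 2.54e+05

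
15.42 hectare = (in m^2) 1.542e+05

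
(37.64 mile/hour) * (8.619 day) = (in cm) 1.253e+09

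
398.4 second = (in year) 1.263e-05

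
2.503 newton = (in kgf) 0.2552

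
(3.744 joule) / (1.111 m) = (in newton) 3.37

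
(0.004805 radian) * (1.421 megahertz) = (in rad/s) 6828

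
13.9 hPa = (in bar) 0.0139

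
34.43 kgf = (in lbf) 75.91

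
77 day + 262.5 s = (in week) 11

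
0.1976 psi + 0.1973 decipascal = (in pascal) 1362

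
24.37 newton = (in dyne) 2.437e+06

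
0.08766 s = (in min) 0.001461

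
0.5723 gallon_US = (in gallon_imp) 0.4765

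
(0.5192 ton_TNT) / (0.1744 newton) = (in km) 1.246e+07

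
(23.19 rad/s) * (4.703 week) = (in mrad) 6.596e+10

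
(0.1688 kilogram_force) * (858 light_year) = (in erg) 1.344e+26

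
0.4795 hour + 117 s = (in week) 0.003048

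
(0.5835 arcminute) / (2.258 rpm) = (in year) 2.276e-11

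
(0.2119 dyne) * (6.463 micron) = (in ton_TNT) 3.273e-21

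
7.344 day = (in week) 1.049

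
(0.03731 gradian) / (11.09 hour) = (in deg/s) 8.411e-07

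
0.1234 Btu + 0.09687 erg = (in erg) 1.302e+09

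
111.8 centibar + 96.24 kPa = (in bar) 2.08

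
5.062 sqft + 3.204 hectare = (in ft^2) 3.449e+05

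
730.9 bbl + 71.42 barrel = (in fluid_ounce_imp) 4.489e+06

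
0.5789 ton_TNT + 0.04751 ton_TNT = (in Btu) 2.484e+06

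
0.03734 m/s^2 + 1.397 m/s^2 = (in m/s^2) 1.434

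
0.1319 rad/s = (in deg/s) 7.557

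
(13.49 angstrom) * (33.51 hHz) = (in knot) 8.787e-06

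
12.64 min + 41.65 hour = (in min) 2512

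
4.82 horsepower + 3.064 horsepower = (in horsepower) 7.884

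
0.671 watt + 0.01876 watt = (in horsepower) 0.000925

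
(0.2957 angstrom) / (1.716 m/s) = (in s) 1.723e-11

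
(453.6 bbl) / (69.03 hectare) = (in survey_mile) 6.492e-08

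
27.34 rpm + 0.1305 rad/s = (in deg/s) 171.5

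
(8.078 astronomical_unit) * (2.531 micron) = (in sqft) 3.292e+07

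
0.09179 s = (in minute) 0.00153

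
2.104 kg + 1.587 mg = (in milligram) 2.104e+06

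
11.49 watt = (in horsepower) 0.01541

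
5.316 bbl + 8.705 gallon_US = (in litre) 878.1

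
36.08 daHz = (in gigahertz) 3.608e-07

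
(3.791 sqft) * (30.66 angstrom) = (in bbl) 6.792e-09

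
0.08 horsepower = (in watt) 59.66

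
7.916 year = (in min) 4.161e+06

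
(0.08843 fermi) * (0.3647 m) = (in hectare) 3.225e-21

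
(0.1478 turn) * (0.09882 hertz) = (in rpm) 0.8763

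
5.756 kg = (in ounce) 203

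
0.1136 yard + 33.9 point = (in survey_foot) 0.38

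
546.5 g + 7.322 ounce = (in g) 754.1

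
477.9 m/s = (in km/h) 1720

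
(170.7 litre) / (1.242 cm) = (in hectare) 0.001374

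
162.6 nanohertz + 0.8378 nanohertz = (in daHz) 1.634e-08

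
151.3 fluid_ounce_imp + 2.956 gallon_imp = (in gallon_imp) 3.902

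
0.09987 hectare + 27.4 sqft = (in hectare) 0.1001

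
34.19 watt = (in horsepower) 0.04585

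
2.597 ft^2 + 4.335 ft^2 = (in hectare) 6.44e-05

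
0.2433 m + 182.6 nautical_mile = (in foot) 1.109e+06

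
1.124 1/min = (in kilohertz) 1.873e-05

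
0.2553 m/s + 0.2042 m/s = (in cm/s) 45.95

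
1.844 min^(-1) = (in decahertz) 0.003073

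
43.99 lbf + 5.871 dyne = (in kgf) 19.95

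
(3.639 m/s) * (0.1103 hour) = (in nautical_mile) 0.7802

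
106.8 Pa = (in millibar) 1.068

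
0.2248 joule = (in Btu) 0.0002131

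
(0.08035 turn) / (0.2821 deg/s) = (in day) 0.001187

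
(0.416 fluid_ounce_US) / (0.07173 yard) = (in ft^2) 0.002019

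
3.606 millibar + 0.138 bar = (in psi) 2.054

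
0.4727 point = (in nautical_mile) 9.004e-08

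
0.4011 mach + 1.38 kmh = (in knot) 266.2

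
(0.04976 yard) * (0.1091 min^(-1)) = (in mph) 0.0001851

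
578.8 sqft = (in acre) 0.01329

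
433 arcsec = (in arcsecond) 433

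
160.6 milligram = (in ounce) 0.005665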